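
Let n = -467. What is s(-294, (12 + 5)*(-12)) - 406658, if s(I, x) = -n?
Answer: -406191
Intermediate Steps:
s(I, x) = 467 (s(I, x) = -1*(-467) = 467)
s(-294, (12 + 5)*(-12)) - 406658 = 467 - 406658 = -406191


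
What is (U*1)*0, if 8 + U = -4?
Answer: 0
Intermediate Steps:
U = -12 (U = -8 - 4 = -12)
(U*1)*0 = -12*1*0 = -12*0 = 0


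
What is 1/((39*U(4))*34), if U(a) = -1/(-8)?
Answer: 4/663 ≈ 0.0060332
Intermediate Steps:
U(a) = 1/8 (U(a) = -1*(-1/8) = 1/8)
1/((39*U(4))*34) = 1/((39*(1/8))*34) = 1/((39/8)*34) = 1/(663/4) = 4/663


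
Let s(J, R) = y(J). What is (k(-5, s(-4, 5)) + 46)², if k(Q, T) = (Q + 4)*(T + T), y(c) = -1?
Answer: 2304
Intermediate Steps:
s(J, R) = -1
k(Q, T) = 2*T*(4 + Q) (k(Q, T) = (4 + Q)*(2*T) = 2*T*(4 + Q))
(k(-5, s(-4, 5)) + 46)² = (2*(-1)*(4 - 5) + 46)² = (2*(-1)*(-1) + 46)² = (2 + 46)² = 48² = 2304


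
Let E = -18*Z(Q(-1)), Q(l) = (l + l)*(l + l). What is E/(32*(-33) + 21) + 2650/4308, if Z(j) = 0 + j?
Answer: 169607/247710 ≈ 0.68470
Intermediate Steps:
Q(l) = 4*l**2 (Q(l) = (2*l)*(2*l) = 4*l**2)
Z(j) = j
E = -72 (E = -72*(-1)**2 = -72 ≈ -72.000)
E/(32*(-33) + 21) + 2650/4308 = -72/(32*(-33) + 21) + 2650/4308 = -72/(-1056 + 21) + 2650*(1/4308) = -72/(-1035) + 1325/2154 = -72*(-1/1035) + 1325/2154 = 8/115 + 1325/2154 = 169607/247710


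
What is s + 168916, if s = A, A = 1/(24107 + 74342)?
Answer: 16629611285/98449 ≈ 1.6892e+5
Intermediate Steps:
A = 1/98449 ≈ 1.0158e-5
s = 1/98449 ≈ 1.0158e-5
s + 168916 = 1/98449 + 168916 = 16629611285/98449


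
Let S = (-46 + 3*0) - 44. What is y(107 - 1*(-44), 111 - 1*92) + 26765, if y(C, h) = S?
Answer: 26675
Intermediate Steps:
S = -90 (S = (-46 + 0) - 44 = -46 - 44 = -90)
y(C, h) = -90
y(107 - 1*(-44), 111 - 1*92) + 26765 = -90 + 26765 = 26675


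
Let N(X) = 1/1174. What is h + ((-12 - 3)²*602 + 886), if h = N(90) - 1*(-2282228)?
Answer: 2839394137/1174 ≈ 2.4186e+6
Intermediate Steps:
N(X) = 1/1174
h = 2679335673/1174 (h = 1/1174 - 1*(-2282228) = 1/1174 + 2282228 = 2679335673/1174 ≈ 2.2822e+6)
h + ((-12 - 3)²*602 + 886) = 2679335673/1174 + ((-12 - 3)²*602 + 886) = 2679335673/1174 + ((-15)²*602 + 886) = 2679335673/1174 + (225*602 + 886) = 2679335673/1174 + (135450 + 886) = 2679335673/1174 + 136336 = 2839394137/1174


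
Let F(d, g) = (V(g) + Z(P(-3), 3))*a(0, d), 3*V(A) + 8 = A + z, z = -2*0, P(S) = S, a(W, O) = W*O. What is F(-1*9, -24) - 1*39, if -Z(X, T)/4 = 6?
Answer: -39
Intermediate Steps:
a(W, O) = O*W
Z(X, T) = -24 (Z(X, T) = -4*6 = -24)
z = 0
V(A) = -8/3 + A/3 (V(A) = -8/3 + (A + 0)/3 = -8/3 + A/3)
F(d, g) = 0 (F(d, g) = ((-8/3 + g/3) - 24)*(d*0) = (-80/3 + g/3)*0 = 0)
F(-1*9, -24) - 1*39 = 0 - 1*39 = 0 - 39 = -39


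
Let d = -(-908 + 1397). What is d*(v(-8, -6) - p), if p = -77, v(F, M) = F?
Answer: -33741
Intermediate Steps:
d = -489 (d = -1*489 = -489)
d*(v(-8, -6) - p) = -489*(-8 - 1*(-77)) = -489*(-8 + 77) = -489*69 = -33741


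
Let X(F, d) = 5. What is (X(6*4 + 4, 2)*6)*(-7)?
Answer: -210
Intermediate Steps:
(X(6*4 + 4, 2)*6)*(-7) = (5*6)*(-7) = 30*(-7) = -210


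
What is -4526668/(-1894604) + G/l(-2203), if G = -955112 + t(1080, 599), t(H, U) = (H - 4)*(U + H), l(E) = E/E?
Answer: 403311168959/473651 ≈ 8.5149e+5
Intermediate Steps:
l(E) = 1
t(H, U) = (-4 + H)*(H + U)
G = 851492 (G = -955112 + (1080² - 4*1080 - 4*599 + 1080*599) = -955112 + (1166400 - 4320 - 2396 + 646920) = -955112 + 1806604 = 851492)
-4526668/(-1894604) + G/l(-2203) = -4526668/(-1894604) + 851492/1 = -4526668*(-1/1894604) + 851492*1 = 1131667/473651 + 851492 = 403311168959/473651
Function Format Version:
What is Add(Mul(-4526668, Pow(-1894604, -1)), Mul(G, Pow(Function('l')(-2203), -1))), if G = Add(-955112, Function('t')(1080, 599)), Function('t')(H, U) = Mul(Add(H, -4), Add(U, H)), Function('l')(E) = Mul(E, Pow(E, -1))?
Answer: Rational(403311168959, 473651) ≈ 8.5149e+5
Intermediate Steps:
Function('l')(E) = 1
Function('t')(H, U) = Mul(Add(-4, H), Add(H, U))
G = 851492 (G = Add(-955112, Add(Pow(1080, 2), Mul(-4, 1080), Mul(-4, 599), Mul(1080, 599))) = Add(-955112, Add(1166400, -4320, -2396, 646920)) = Add(-955112, 1806604) = 851492)
Add(Mul(-4526668, Pow(-1894604, -1)), Mul(G, Pow(Function('l')(-2203), -1))) = Add(Mul(-4526668, Pow(-1894604, -1)), Mul(851492, Pow(1, -1))) = Add(Mul(-4526668, Rational(-1, 1894604)), Mul(851492, 1)) = Add(Rational(1131667, 473651), 851492) = Rational(403311168959, 473651)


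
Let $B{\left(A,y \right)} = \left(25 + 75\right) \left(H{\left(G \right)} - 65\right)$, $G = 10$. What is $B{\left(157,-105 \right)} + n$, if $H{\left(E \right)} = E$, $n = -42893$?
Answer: $-48393$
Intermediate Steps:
$B{\left(A,y \right)} = -5500$ ($B{\left(A,y \right)} = \left(25 + 75\right) \left(10 - 65\right) = 100 \left(-55\right) = -5500$)
$B{\left(157,-105 \right)} + n = -5500 - 42893 = -48393$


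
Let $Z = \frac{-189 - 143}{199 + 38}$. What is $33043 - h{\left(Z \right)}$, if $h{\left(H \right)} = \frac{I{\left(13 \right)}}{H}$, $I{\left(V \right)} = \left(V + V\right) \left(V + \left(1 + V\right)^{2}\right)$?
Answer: $\frac{6129067}{166} \approx 36922.0$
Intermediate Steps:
$Z = - \frac{332}{237} \approx -1.4008$
$I{\left(V \right)} = 2 V \left(V + \left(1 + V\right)^{2}\right)$
$h{\left(H \right)} = \frac{5434}{H}$ ($h{\left(H \right)} = \frac{2 \cdot 13 \left(13 + \left(1 + 13\right)^{2}\right)}{H} = \frac{2 \cdot 13 \left(13 + 14^{2}\right)}{H} = \frac{2 \cdot 13 \left(13 + 196\right)}{H} = \frac{2 \cdot 13 \cdot 209}{H} = \frac{5434}{H}$)
$33043 - h{\left(Z \right)} = 33043 - \frac{5434}{- \frac{332}{237}} = 33043 - 5434 \left(- \frac{237}{332}\right) = 33043 - - \frac{643929}{166} = 33043 + \frac{643929}{166} = \frac{6129067}{166}$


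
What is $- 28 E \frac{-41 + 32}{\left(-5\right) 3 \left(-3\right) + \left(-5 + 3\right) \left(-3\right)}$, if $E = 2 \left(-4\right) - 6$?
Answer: $- \frac{1176}{17} \approx -69.177$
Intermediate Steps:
$E = -14$ ($E = -8 - 6 = -14$)
$- 28 E \frac{-41 + 32}{\left(-5\right) 3 \left(-3\right) + \left(-5 + 3\right) \left(-3\right)} = \left(-28\right) \left(-14\right) \frac{-41 + 32}{\left(-5\right) 3 \left(-3\right) + \left(-5 + 3\right) \left(-3\right)} = 392 \left(- \frac{9}{\left(-15\right) \left(-3\right) - -6}\right) = 392 \left(- \frac{9}{45 + 6}\right) = 392 \left(- \frac{9}{51}\right) = 392 \left(\left(-9\right) \frac{1}{51}\right) = 392 \left(- \frac{3}{17}\right) = - \frac{1176}{17}$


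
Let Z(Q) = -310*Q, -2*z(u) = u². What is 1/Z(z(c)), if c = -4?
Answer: 1/2480 ≈ 0.00040323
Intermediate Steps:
z(u) = -u²/2
1/Z(z(c)) = 1/(-(-155)*(-4)²) = 1/(-(-155)*16) = 1/(-310*(-8)) = 1/2480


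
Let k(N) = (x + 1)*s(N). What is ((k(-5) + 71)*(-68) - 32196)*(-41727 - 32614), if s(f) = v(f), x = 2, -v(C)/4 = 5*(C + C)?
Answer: 5785513984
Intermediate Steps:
v(C) = -40*C (v(C) = -20*(C + C) = -20*2*C = -40*C)
s(f) = -40*f
k(N) = -120*N (k(N) = (2 + 1)*(-40*N) = 3*(-40*N) = -120*N)
((k(-5) + 71)*(-68) - 32196)*(-41727 - 32614) = ((-120*(-5) + 71)*(-68) - 32196)*(-41727 - 32614) = ((600 + 71)*(-68) - 32196)*(-74341) = (671*(-68) - 32196)*(-74341) = (-45628 - 32196)*(-74341) = -77824*(-74341) = 5785513984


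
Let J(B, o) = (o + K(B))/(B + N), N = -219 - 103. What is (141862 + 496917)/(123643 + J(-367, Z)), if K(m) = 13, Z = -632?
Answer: 440118731/85190646 ≈ 5.1663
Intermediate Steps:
N = -322
J(B, o) = (13 + o)/(-322 + B) (J(B, o) = (o + 13)/(B - 322) = (13 + o)/(-322 + B))
(141862 + 496917)/(123643 + J(-367, Z)) = (141862 + 496917)/(123643 + (13 - 632)/(-322 - 367)) = 638779/(123643 - 619/(-689)) = 638779/(123643 - 1/689*(-619)) = 638779/(123643 + 619/689) = 638779/(85190646/689) = 638779*(689/85190646) = 440118731/85190646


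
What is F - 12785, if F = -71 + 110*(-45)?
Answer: -17806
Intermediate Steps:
F = -5021 (F = -71 - 4950 = -5021)
F - 12785 = -5021 - 12785 = -17806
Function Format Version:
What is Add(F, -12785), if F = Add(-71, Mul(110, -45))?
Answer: -17806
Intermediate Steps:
F = -5021 (F = Add(-71, -4950) = -5021)
Add(F, -12785) = Add(-5021, -12785) = -17806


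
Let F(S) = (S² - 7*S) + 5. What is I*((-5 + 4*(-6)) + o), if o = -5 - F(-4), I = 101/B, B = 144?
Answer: -8383/144 ≈ -58.215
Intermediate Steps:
F(S) = 5 + S² - 7*S
I = 101/144 ≈ 0.70139
o = -54 (o = -5 - (5 + (-4)² - 7*(-4)) = -5 - (5 + 16 + 28) = -5 - 1*49 = -5 - 49 = -54)
I*((-5 + 4*(-6)) + o) = 101*((-5 + 4*(-6)) - 54)/144 = 101*((-5 - 24) - 54)/144 = 101*(-29 - 54)/144 = (101/144)*(-83) = -8383/144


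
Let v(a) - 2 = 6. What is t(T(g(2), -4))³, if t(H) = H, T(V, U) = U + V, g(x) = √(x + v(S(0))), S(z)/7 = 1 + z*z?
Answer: -184 + 58*√10 ≈ -0.58790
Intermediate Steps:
S(z) = 7 + 7*z² (S(z) = 7*(1 + z*z) = 7*(1 + z²) = 7 + 7*z²)
v(a) = 8 (v(a) = 2 + 6 = 8)
g(x) = √(8 + x) (g(x) = √(x + 8) = √(8 + x))
t(T(g(2), -4))³ = (-4 + √(8 + 2))³ = (-4 + √10)³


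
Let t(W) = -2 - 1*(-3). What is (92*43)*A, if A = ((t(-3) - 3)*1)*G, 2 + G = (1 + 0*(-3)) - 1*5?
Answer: 47472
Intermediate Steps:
t(W) = 1 (t(W) = -2 + 3 = 1)
G = -6 (G = -2 + ((1 + 0*(-3)) - 1*5) = -2 + ((1 + 0) - 5) = -2 + (1 - 5) = -2 - 4 = -6)
A = 12 (A = ((1 - 3)*1)*(-6) = -2*1*(-6) = -2*(-6) = 12)
(92*43)*A = (92*43)*12 = 3956*12 = 47472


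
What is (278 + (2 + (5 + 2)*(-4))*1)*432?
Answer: 108864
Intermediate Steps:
(278 + (2 + (5 + 2)*(-4))*1)*432 = (278 + (2 + 7*(-4))*1)*432 = (278 + (2 - 28)*1)*432 = (278 - 26*1)*432 = (278 - 26)*432 = 252*432 = 108864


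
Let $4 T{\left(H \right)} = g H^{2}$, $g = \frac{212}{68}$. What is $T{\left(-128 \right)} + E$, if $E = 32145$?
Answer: $\frac{763553}{17} \approx 44915.0$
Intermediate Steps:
$g = \frac{53}{17}$ ($g = 212 \cdot \frac{1}{68} = \frac{53}{17} \approx 3.1176$)
$T{\left(H \right)} = \frac{53 H^{2}}{68}$ ($T{\left(H \right)} = \frac{\frac{53}{17} H^{2}}{4} = \frac{53 H^{2}}{68}$)
$T{\left(-128 \right)} + E = \frac{53 \left(-128\right)^{2}}{68} + 32145 = \frac{53}{68} \cdot 16384 + 32145 = \frac{217088}{17} + 32145 = \frac{763553}{17}$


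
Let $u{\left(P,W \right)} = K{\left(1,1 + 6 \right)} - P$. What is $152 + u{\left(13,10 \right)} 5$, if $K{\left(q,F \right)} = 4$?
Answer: $107$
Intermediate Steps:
$u{\left(P,W \right)} = 4 - P$
$152 + u{\left(13,10 \right)} 5 = 152 + \left(4 - 13\right) 5 = 152 - 45 = 107$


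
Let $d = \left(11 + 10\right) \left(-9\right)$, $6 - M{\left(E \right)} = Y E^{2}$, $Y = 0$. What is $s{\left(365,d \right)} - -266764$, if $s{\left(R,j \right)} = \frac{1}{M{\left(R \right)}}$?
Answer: $\frac{1600585}{6} \approx 2.6676 \cdot 10^{5}$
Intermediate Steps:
$M{\left(E \right)} = 6$ ($M{\left(E \right)} = 6 - 0 E^{2} = 6 - 0 = 6 + 0 = 6$)
$d = -189$ ($d = 21 \left(-9\right) = -189$)
$s{\left(R,j \right)} = \frac{1}{6}$
$s{\left(365,d \right)} - -266764 = \frac{1}{6} - -266764 = \frac{1}{6} + 266764 = \frac{1600585}{6}$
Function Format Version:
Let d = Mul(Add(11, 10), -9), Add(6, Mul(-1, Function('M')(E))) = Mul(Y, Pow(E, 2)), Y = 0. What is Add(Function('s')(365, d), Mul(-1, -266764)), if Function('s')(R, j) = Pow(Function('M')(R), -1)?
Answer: Rational(1600585, 6) ≈ 2.6676e+5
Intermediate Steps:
Function('M')(E) = 6 (Function('M')(E) = Add(6, Mul(-1, Mul(0, Pow(E, 2)))) = Add(6, Mul(-1, 0)) = Add(6, 0) = 6)
d = -189 (d = Mul(21, -9) = -189)
Function('s')(R, j) = Rational(1, 6) (Function('s')(R, j) = Pow(6, -1) = Rational(1, 6))
Add(Function('s')(365, d), Mul(-1, -266764)) = Add(Rational(1, 6), Mul(-1, -266764)) = Add(Rational(1, 6), 266764) = Rational(1600585, 6)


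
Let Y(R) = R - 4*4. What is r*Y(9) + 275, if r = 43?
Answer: -26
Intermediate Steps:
Y(R) = -16 + R (Y(R) = R - 16 = -16 + R)
r*Y(9) + 275 = 43*(-16 + 9) + 275 = 43*(-7) + 275 = -301 + 275 = -26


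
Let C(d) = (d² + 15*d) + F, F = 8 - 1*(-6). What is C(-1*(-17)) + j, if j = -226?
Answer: 332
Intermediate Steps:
F = 14 (F = 8 + 6 = 14)
C(d) = 14 + d² + 15*d (C(d) = (d² + 15*d) + 14 = 14 + d² + 15*d)
C(-1*(-17)) + j = (14 + (-1*(-17))² + 15*(-1*(-17))) - 226 = (14 + 17² + 15*17) - 226 = (14 + 289 + 255) - 226 = 558 - 226 = 332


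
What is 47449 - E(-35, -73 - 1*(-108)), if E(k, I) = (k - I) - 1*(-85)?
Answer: 47434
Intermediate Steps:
E(k, I) = 85 + k - I (E(k, I) = (k - I) + 85 = 85 + k - I)
47449 - E(-35, -73 - 1*(-108)) = 47449 - (85 - 35 - (-73 - 1*(-108))) = 47449 - (85 - 35 - (-73 + 108)) = 47449 - (85 - 35 - 1*35) = 47449 - (85 - 35 - 35) = 47449 - 1*15 = 47449 - 15 = 47434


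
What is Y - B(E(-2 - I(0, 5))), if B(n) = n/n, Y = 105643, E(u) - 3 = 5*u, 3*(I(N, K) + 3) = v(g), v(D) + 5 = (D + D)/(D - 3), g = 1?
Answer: 105642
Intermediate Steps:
v(D) = -5 + 2*D/(-3 + D) (v(D) = -5 + (D + D)/(D - 3) = -5 + (2*D)/(-3 + D) = -5 + 2*D/(-3 + D))
I(N, K) = -5 (I(N, K) = -3 + (3*(5 - 1*1)/(-3 + 1))/3 = -3 + (3*(5 - 1)/(-2))/3 = -3 + (3*(-½)*4)/3 = -3 + (⅓)*(-6) = -3 - 2 = -5)
E(u) = 3 + 5*u
B(n) = 1
Y - B(E(-2 - I(0, 5))) = 105643 - 1*1 = 105643 - 1 = 105642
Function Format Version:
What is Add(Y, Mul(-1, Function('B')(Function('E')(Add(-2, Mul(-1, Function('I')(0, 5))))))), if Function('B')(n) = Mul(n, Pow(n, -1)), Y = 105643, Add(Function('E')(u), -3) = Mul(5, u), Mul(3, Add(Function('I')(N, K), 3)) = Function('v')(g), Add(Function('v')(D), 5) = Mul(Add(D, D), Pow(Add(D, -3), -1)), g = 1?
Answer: 105642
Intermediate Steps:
Function('v')(D) = Add(-5, Mul(2, D, Pow(Add(-3, D), -1))) (Function('v')(D) = Add(-5, Mul(Add(D, D), Pow(Add(D, -3), -1))) = Add(-5, Mul(Mul(2, D), Pow(Add(-3, D), -1))) = Add(-5, Mul(2, D, Pow(Add(-3, D), -1))))
Function('I')(N, K) = -5 (Function('I')(N, K) = Add(-3, Mul(Rational(1, 3), Mul(3, Pow(Add(-3, 1), -1), Add(5, Mul(-1, 1))))) = Add(-3, Mul(Rational(1, 3), Mul(3, Pow(-2, -1), Add(5, -1)))) = Add(-3, Mul(Rational(1, 3), Mul(3, Rational(-1, 2), 4))) = Add(-3, Mul(Rational(1, 3), -6)) = Add(-3, -2) = -5)
Function('E')(u) = Add(3, Mul(5, u))
Function('B')(n) = 1
Add(Y, Mul(-1, Function('B')(Function('E')(Add(-2, Mul(-1, Function('I')(0, 5))))))) = Add(105643, Mul(-1, 1)) = Add(105643, -1) = 105642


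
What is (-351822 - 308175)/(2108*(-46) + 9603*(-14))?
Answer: 659997/231410 ≈ 2.8521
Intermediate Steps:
(-351822 - 308175)/(2108*(-46) + 9603*(-14)) = -659997/(-96968 - 134442) = -659997/(-231410) = -659997*(-1/231410) = 659997/231410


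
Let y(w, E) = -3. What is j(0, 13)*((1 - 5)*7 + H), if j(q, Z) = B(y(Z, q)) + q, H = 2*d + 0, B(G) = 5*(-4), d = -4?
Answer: 720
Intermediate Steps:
B(G) = -20
H = -8 (H = 2*(-4) + 0 = -8 + 0 = -8)
j(q, Z) = -20 + q
j(0, 13)*((1 - 5)*7 + H) = (-20 + 0)*((1 - 5)*7 - 8) = -20*(-4*7 - 8) = -20*(-28 - 8) = -20*(-36) = 720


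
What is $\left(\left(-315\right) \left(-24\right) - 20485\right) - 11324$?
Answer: $-24249$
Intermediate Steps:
$\left(\left(-315\right) \left(-24\right) - 20485\right) - 11324 = \left(7560 - 20485\right) - 11324 = -12925 - 11324 = -24249$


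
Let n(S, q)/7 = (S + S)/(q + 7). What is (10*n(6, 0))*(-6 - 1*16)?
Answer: -2640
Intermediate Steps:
n(S, q) = 14*S/(7 + q) (n(S, q) = 7*((S + S)/(q + 7)) = 7*((2*S)/(7 + q)) = 7*(2*S/(7 + q)) = 14*S/(7 + q))
(10*n(6, 0))*(-6 - 1*16) = (10*(14*6/(7 + 0)))*(-6 - 1*16) = (10*(14*6/7))*(-6 - 16) = (10*(14*6*(1/7)))*(-22) = (10*12)*(-22) = 120*(-22) = -2640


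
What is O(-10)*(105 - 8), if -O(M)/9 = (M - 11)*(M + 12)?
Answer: 36666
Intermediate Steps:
O(M) = -9*(-11 + M)*(12 + M) (O(M) = -9*(M - 11)*(M + 12) = -9*(-11 + M)*(12 + M))
O(-10)*(105 - 8) = (1188 - 9*(-10) - 9*(-10)**2)*(105 - 8) = (1188 + 90 - 9*100)*97 = (1188 + 90 - 900)*97 = 378*97 = 36666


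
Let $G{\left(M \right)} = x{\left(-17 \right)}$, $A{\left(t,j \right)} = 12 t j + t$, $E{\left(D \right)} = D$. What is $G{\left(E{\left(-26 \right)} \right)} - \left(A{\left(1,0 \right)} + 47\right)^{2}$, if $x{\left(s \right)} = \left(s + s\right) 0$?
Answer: $-2304$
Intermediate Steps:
$A{\left(t,j \right)} = t + 12 j t$ ($A{\left(t,j \right)} = 12 j t + t = t + 12 j t$)
$x{\left(s \right)} = 0$ ($x{\left(s \right)} = 2 s 0 = 0$)
$G{\left(M \right)} = 0$
$G{\left(E{\left(-26 \right)} \right)} - \left(A{\left(1,0 \right)} + 47\right)^{2} = 0 - \left(1 \left(1 + 12 \cdot 0\right) + 47\right)^{2} = 0 - \left(1 \left(1 + 0\right) + 47\right)^{2} = 0 - \left(1 \cdot 1 + 47\right)^{2} = 0 - \left(1 + 47\right)^{2} = 0 - 48^{2} = 0 - 2304 = -2304$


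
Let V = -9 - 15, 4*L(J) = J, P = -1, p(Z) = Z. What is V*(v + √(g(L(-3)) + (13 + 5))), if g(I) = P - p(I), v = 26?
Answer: -624 - 12*√71 ≈ -725.11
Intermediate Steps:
L(J) = J/4
g(I) = -1 - I
V = -24
V*(v + √(g(L(-3)) + (13 + 5))) = -24*(26 + √((-1 - (-3)/4) + (13 + 5))) = -24*(26 + √((-1 - 1*(-¾)) + 18)) = -24*(26 + √((-1 + ¾) + 18)) = -24*(26 + √(-¼ + 18)) = -24*(26 + √(71/4)) = -24*(26 + √71/2) = -624 - 12*√71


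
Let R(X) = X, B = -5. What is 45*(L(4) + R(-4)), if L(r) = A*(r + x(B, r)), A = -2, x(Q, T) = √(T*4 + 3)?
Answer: -540 - 90*√19 ≈ -932.30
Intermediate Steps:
x(Q, T) = √(3 + 4*T) (x(Q, T) = √(4*T + 3) = √(3 + 4*T))
L(r) = -2*r - 2*√(3 + 4*r) (L(r) = -2*(r + √(3 + 4*r)) = -2*r - 2*√(3 + 4*r))
45*(L(4) + R(-4)) = 45*((-2*4 - 2*√(3 + 4*4)) - 4) = 45*((-8 - 2*√(3 + 16)) - 4) = 45*((-8 - 2*√19) - 4) = 45*(-12 - 2*√19) = -540 - 90*√19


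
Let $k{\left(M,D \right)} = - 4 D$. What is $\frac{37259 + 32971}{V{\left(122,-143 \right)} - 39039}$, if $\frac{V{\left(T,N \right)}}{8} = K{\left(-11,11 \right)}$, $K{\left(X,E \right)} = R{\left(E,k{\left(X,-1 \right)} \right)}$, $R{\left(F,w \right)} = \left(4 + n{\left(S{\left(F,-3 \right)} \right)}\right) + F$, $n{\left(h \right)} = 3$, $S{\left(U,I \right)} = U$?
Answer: $- \frac{4682}{2593} \approx -1.8056$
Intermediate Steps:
$R{\left(F,w \right)} = 7 + F$ ($R{\left(F,w \right)} = \left(4 + 3\right) + F = 7 + F$)
$K{\left(X,E \right)} = 7 + E$
$V{\left(T,N \right)} = 144$ ($V{\left(T,N \right)} = 8 \left(7 + 11\right) = 8 \cdot 18 = 144$)
$\frac{37259 + 32971}{V{\left(122,-143 \right)} - 39039} = \frac{37259 + 32971}{144 - 39039} = \frac{70230}{-38895} = 70230 \left(- \frac{1}{38895}\right) = - \frac{4682}{2593}$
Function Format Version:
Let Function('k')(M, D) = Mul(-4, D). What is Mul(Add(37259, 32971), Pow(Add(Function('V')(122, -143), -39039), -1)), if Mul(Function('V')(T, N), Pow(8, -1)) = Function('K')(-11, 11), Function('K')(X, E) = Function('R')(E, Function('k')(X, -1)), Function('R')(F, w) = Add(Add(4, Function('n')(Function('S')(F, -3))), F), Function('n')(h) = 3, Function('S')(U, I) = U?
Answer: Rational(-4682, 2593) ≈ -1.8056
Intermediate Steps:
Function('R')(F, w) = Add(7, F) (Function('R')(F, w) = Add(Add(4, 3), F) = Add(7, F))
Function('K')(X, E) = Add(7, E)
Function('V')(T, N) = 144 (Function('V')(T, N) = Mul(8, Add(7, 11)) = Mul(8, 18) = 144)
Mul(Add(37259, 32971), Pow(Add(Function('V')(122, -143), -39039), -1)) = Mul(Add(37259, 32971), Pow(Add(144, -39039), -1)) = Mul(70230, Pow(-38895, -1)) = Mul(70230, Rational(-1, 38895)) = Rational(-4682, 2593)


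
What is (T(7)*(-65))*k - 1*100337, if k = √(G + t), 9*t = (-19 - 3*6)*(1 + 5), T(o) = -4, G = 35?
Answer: -100337 + 260*√93/3 ≈ -99501.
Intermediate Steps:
t = -74/3 (t = ((-19 - 3*6)*(1 + 5))/9 = ((-19 - 18)*6)/9 = (-37*6)/9 = (⅑)*(-222) = -74/3 ≈ -24.667)
k = √93/3 (k = √(35 - 74/3) = √(31/3) = √93/3 ≈ 3.2146)
(T(7)*(-65))*k - 1*100337 = (-4*(-65))*(√93/3) - 1*100337 = 260*(√93/3) - 100337 = 260*√93/3 - 100337 = -100337 + 260*√93/3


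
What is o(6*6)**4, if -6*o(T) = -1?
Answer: 1/1296 ≈ 0.00077160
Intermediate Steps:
o(T) = 1/6 (o(T) = -1/6*(-1) = 1/6)
o(6*6)**4 = (1/6)**4 = 1/1296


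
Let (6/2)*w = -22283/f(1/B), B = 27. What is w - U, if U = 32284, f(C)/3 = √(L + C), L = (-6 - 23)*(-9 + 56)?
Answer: -32284 + 22283*I*√69/2760 ≈ -32284.0 + 67.064*I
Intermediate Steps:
L = -1363 (L = -29*47 = -1363)
f(C) = 3*√(-1363 + C)
w = 22283*I*√69/2760 (w = (-22283*1/(3*√(-1363 + 1/27)))/3 = (-22283*(-I*√69/920))/3 = (-(-22283)*I*√69/920)/3 = (22283*I*√69/920)/3 = 22283*I*√69/2760 ≈ 67.064*I)
w - U = 22283*I*√69/2760 - 1*32284 = 22283*I*√69/2760 - 32284 = -32284 + 22283*I*√69/2760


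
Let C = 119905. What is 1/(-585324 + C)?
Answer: -1/465419 ≈ -2.1486e-6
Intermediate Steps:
1/(-585324 + C) = 1/(-585324 + 119905) = 1/(-465419) = -1/465419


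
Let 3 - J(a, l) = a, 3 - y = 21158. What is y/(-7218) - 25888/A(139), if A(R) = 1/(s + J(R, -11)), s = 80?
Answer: 10464157859/7218 ≈ 1.4497e+6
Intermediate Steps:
y = -21155 (y = 3 - 1*21158 = 3 - 21158 = -21155)
J(a, l) = 3 - a
A(R) = 1/(83 - R) (A(R) = 1/(80 + (3 - R)) = 1/(83 - R))
y/(-7218) - 25888/A(139) = -21155/(-7218) - 25888/((-1/(-83 + 139))) = -21155*(-1/7218) - 25888/((-1/56)) = 21155/7218 - 25888/((-1*1/56)) = 21155/7218 - 25888/(-1/56) = 21155/7218 - 25888*(-56) = 21155/7218 + 1449728 = 10464157859/7218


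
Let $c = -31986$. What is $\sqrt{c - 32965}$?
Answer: $i \sqrt{64951} \approx 254.85 i$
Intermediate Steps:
$\sqrt{c - 32965} = \sqrt{-31986 - 32965} = \sqrt{-64951} = i \sqrt{64951}$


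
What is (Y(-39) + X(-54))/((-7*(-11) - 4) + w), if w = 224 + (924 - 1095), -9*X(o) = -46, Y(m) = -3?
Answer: 19/1134 ≈ 0.016755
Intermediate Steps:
X(o) = 46/9 (X(o) = -⅑*(-46) = 46/9)
w = 53 (w = 224 - 171 = 53)
(Y(-39) + X(-54))/((-7*(-11) - 4) + w) = (-3 + 46/9)/((-7*(-11) - 4) + 53) = 19/(9*((77 - 4) + 53)) = 19/(9*(73 + 53)) = (19/9)/126 = (19/9)*(1/126) = 19/1134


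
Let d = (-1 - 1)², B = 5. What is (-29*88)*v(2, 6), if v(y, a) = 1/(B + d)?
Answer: -2552/9 ≈ -283.56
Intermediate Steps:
d = 4 (d = (-2)² = 4)
v(y, a) = ⅑ (v(y, a) = 1/(5 + 4) = 1/9 = ⅑)
(-29*88)*v(2, 6) = -29*88*(⅑) = -2552*⅑ = -2552/9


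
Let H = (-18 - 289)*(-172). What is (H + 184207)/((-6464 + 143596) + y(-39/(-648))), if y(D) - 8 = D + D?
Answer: 25597188/14811133 ≈ 1.7282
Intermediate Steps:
y(D) = 8 + 2*D (y(D) = 8 + (D + D) = 8 + 2*D)
H = 52804 (H = -307*(-172) = 52804)
(H + 184207)/((-6464 + 143596) + y(-39/(-648))) = (52804 + 184207)/((-6464 + 143596) + (8 + 2*(-39/(-648)))) = 237011/(137132 + (8 + 2*(-39*(-1/648)))) = 237011/(137132 + (8 + 2*(13/216))) = 237011/(137132 + (8 + 13/108)) = 237011/(137132 + 877/108) = 237011/(14811133/108) = 237011*(108/14811133) = 25597188/14811133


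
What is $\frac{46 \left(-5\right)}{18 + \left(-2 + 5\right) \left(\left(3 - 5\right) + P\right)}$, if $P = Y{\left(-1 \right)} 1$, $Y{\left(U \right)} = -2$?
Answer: $- \frac{115}{3} \approx -38.333$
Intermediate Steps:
$P = -2$ ($P = \left(-2\right) 1 = -2$)
$\frac{46 \left(-5\right)}{18 + \left(-2 + 5\right) \left(\left(3 - 5\right) + P\right)} = \frac{46 \left(-5\right)}{18 + \left(-2 + 5\right) \left(\left(3 - 5\right) - 2\right)} = - \frac{230}{18 + 3 \left(-2 - 2\right)} = - \frac{230}{18 + 3 \left(-4\right)} = - \frac{230}{18 - 12} = - \frac{230}{6} = \left(-230\right) \frac{1}{6} = - \frac{115}{3}$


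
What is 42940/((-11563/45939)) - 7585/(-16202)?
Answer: -31960312227965/187343726 ≈ -1.7060e+5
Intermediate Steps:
42940/((-11563/45939)) - 7585/(-16202) = 42940/((-11563*1/45939)) - 7585*(-1/16202) = 42940/(-11563/45939) + 7585/16202 = 42940*(-45939/11563) + 7585/16202 = -1972620660/11563 + 7585/16202 = -31960312227965/187343726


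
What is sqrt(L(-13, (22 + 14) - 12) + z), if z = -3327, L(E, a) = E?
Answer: 2*I*sqrt(835) ≈ 57.793*I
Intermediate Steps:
sqrt(L(-13, (22 + 14) - 12) + z) = sqrt(-13 - 3327) = sqrt(-3340) = 2*I*sqrt(835)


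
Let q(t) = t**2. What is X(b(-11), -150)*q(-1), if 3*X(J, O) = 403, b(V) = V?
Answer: 403/3 ≈ 134.33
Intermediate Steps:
X(J, O) = 403/3 (X(J, O) = (1/3)*403 = 403/3)
X(b(-11), -150)*q(-1) = (403/3)*(-1)**2 = (403/3)*1 = 403/3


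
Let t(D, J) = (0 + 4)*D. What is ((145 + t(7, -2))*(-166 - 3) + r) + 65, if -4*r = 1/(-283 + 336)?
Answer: -6184465/212 ≈ -29172.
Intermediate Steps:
t(D, J) = 4*D
r = -1/212 (r = -1/(4*(-283 + 336)) = -1/4/53 = -1/4*1/53 = -1/212 ≈ -0.0047170)
((145 + t(7, -2))*(-166 - 3) + r) + 65 = ((145 + 4*7)*(-166 - 3) - 1/212) + 65 = ((145 + 28)*(-169) - 1/212) + 65 = (173*(-169) - 1/212) + 65 = (-29237 - 1/212) + 65 = -6198245/212 + 65 = -6184465/212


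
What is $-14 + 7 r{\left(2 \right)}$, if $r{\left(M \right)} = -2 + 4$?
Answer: $0$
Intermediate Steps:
$r{\left(M \right)} = 2$
$-14 + 7 r{\left(2 \right)} = -14 + 7 \cdot 2 = -14 + 14 = 0$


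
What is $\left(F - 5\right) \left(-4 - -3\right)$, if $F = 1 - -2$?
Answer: $2$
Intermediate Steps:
$F = 3$ ($F = 1 + 2 = 3$)
$\left(F - 5\right) \left(-4 - -3\right) = \left(3 - 5\right) \left(-4 - -3\right) = - 2 \left(-4 + 3\right) = \left(-2\right) \left(-1\right) = 2$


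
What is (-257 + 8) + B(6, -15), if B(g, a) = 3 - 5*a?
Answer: -171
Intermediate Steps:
(-257 + 8) + B(6, -15) = (-257 + 8) + (3 - 5*(-15)) = -249 + (3 + 75) = -249 + 78 = -171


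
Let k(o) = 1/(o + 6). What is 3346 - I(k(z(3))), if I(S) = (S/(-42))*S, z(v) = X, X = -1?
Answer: 3513301/1050 ≈ 3346.0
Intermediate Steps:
z(v) = -1
k(o) = 1/(6 + o)
I(S) = -S²/42 (I(S) = (S*(-1/42))*S = (-S/42)*S = -S²/42)
3346 - I(k(z(3))) = 3346 - (-1)*(1/(6 - 1))²/42 = 3346 - (-1)*(1/5)²/42 = 3346 - (-1)*(⅕)²/42 = 3346 - (-1)/(42*25) = 3346 - 1*(-1/1050) = 3346 + 1/1050 = 3513301/1050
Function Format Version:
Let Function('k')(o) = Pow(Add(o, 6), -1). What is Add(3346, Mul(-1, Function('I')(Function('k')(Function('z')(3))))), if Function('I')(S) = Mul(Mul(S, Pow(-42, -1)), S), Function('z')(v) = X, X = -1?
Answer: Rational(3513301, 1050) ≈ 3346.0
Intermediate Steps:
Function('z')(v) = -1
Function('k')(o) = Pow(Add(6, o), -1)
Function('I')(S) = Mul(Rational(-1, 42), Pow(S, 2)) (Function('I')(S) = Mul(Mul(S, Rational(-1, 42)), S) = Mul(Mul(Rational(-1, 42), S), S) = Mul(Rational(-1, 42), Pow(S, 2)))
Add(3346, Mul(-1, Function('I')(Function('k')(Function('z')(3))))) = Add(3346, Mul(-1, Mul(Rational(-1, 42), Pow(Pow(Add(6, -1), -1), 2)))) = Add(3346, Mul(-1, Mul(Rational(-1, 42), Pow(Pow(5, -1), 2)))) = Add(3346, Mul(-1, Mul(Rational(-1, 42), Pow(Rational(1, 5), 2)))) = Add(3346, Mul(-1, Mul(Rational(-1, 42), Rational(1, 25)))) = Add(3346, Mul(-1, Rational(-1, 1050))) = Add(3346, Rational(1, 1050)) = Rational(3513301, 1050)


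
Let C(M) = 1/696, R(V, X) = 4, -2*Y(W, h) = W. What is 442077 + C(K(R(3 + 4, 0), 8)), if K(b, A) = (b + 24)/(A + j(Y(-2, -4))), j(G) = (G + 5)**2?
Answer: 307685593/696 ≈ 4.4208e+5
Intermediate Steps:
Y(W, h) = -W/2
j(G) = (5 + G)**2
K(b, A) = (24 + b)/(36 + A) (K(b, A) = (b + 24)/(A + (5 - 1/2*(-2))**2) = (24 + b)/(A + (5 + 1)**2) = (24 + b)/(A + 6**2) = (24 + b)/(A + 36) = (24 + b)/(36 + A))
C(M) = 1/696
442077 + C(K(R(3 + 4, 0), 8)) = 442077 + 1/696 = 307685593/696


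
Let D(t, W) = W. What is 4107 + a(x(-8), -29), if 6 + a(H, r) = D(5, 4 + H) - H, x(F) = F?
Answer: 4105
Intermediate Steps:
a(H, r) = -2 (a(H, r) = -6 + ((4 + H) - H) = -6 + 4 = -2)
4107 + a(x(-8), -29) = 4107 - 2 = 4105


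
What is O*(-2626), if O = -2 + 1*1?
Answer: 2626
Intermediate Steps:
O = -1 (O = -2 + 1 = -1)
O*(-2626) = -1*(-2626) = 2626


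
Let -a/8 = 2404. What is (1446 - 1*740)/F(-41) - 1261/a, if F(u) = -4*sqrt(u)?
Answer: 1261/19232 + 353*I*sqrt(41)/82 ≈ 0.065568 + 27.565*I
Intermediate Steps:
a = -19232 (a = -8*2404 = -19232)
(1446 - 1*740)/F(-41) - 1261/a = (1446 - 1*740)/((-4*I*sqrt(41))) - 1261/(-19232) = (1446 - 740)/((-4*I*sqrt(41))) - 1261*(-1/19232) = 706/((-4*I*sqrt(41))) + 1261/19232 = 706*(I*sqrt(41)/164) + 1261/19232 = 353*I*sqrt(41)/82 + 1261/19232 = 1261/19232 + 353*I*sqrt(41)/82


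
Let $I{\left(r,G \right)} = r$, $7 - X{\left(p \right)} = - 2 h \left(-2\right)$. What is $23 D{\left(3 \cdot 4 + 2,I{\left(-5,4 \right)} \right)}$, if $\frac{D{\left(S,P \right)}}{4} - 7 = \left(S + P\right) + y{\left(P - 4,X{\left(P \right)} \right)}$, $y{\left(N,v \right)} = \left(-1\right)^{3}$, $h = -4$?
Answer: $1380$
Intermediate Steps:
$X{\left(p \right)} = 23$ ($X{\left(p \right)} = 7 - \left(-2\right) \left(-4\right) \left(-2\right) = 7 - 8 \left(-2\right) = 7 - -16 = 7 + 16 = 23$)
$y{\left(N,v \right)} = -1$
$D{\left(S,P \right)} = 24 + 4 P + 4 S$ ($D{\left(S,P \right)} = 28 + 4 \left(\left(S + P\right) - 1\right) = 28 + 4 \left(\left(P + S\right) - 1\right) = 28 + 4 \left(-1 + P + S\right) = 28 + \left(-4 + 4 P + 4 S\right) = 24 + 4 P + 4 S$)
$23 D{\left(3 \cdot 4 + 2,I{\left(-5,4 \right)} \right)} = 23 \left(24 + 4 \left(-5\right) + 4 \left(3 \cdot 4 + 2\right)\right) = 23 \left(24 - 20 + 4 \left(12 + 2\right)\right) = 23 \left(24 - 20 + 4 \cdot 14\right) = 23 \left(24 - 20 + 56\right) = 23 \cdot 60 = 1380$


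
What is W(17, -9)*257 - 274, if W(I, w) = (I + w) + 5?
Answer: 3067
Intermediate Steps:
W(I, w) = 5 + I + w
W(17, -9)*257 - 274 = (5 + 17 - 9)*257 - 274 = 13*257 - 274 = 3341 - 274 = 3067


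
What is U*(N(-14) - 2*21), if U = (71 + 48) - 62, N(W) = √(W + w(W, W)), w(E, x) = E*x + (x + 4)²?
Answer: -2394 + 57*√282 ≈ -1436.8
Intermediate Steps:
w(E, x) = (4 + x)² + E*x (w(E, x) = E*x + (4 + x)² = (4 + x)² + E*x)
N(W) = √(W + W² + (4 + W)²) (N(W) = √(W + ((4 + W)² + W*W)) = √(W + ((4 + W)² + W²)) = √(W + (W² + (4 + W)²)) = √(W + W² + (4 + W)²))
U = 57 (U = 119 - 62 = 57)
U*(N(-14) - 2*21) = 57*(√(-14 + (-14)² + (4 - 14)²) - 2*21) = 57*(√(-14 + 196 + (-10)²) - 42) = 57*(√(-14 + 196 + 100) - 42) = 57*(√282 - 42) = 57*(-42 + √282) = -2394 + 57*√282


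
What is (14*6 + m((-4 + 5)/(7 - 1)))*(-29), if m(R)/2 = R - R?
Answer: -2436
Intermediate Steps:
m(R) = 0 (m(R) = 2*(R - R) = 2*0 = 0)
(14*6 + m((-4 + 5)/(7 - 1)))*(-29) = (14*6 + 0)*(-29) = (84 + 0)*(-29) = 84*(-29) = -2436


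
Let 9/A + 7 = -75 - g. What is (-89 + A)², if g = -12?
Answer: 38925121/4900 ≈ 7943.9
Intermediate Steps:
A = -9/70 (A = 9/(-7 + (-75 - 1*(-12))) = 9/(-7 + (-75 + 12)) = 9/(-7 - 63) = 9/(-70) = 9*(-1/70) = -9/70 ≈ -0.12857)
(-89 + A)² = (-89 - 9/70)² = (-6239/70)² = 38925121/4900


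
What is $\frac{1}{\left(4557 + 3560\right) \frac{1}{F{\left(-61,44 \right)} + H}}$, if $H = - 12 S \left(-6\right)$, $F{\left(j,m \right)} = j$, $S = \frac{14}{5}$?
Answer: $\frac{703}{40585} \approx 0.017322$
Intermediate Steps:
$S = \frac{14}{5}$ ($S = 14 \cdot \frac{1}{5} = \frac{14}{5} \approx 2.8$)
$H = \frac{1008}{5}$ ($H = \left(-12\right) \frac{14}{5} \left(-6\right) = \left(- \frac{168}{5}\right) \left(-6\right) = \frac{1008}{5} \approx 201.6$)
$\frac{1}{\left(4557 + 3560\right) \frac{1}{F{\left(-61,44 \right)} + H}} = \frac{1}{\left(4557 + 3560\right) \frac{1}{-61 + \frac{1008}{5}}} = \frac{1}{8117 \frac{1}{\frac{703}{5}}} = \frac{1}{8117 \cdot \frac{5}{703}} = \frac{1}{\frac{40585}{703}} = \frac{703}{40585}$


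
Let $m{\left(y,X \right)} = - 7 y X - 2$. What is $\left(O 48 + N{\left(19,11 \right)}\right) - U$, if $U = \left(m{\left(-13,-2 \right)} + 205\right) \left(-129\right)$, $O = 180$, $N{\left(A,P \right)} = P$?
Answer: $11360$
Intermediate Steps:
$m{\left(y,X \right)} = -2 - 7 X y$ ($m{\left(y,X \right)} = - 7 X y - 2 = -2 - 7 X y$)
$U = -2709$ ($U = \left(\left(-2 - \left(-14\right) \left(-13\right)\right) + 205\right) \left(-129\right) = \left(\left(-2 - 182\right) + 205\right) \left(-129\right) = \left(-184 + 205\right) \left(-129\right) = 21 \left(-129\right) = -2709$)
$\left(O 48 + N{\left(19,11 \right)}\right) - U = \left(180 \cdot 48 + 11\right) - -2709 = \left(8640 + 11\right) + 2709 = 8651 + 2709 = 11360$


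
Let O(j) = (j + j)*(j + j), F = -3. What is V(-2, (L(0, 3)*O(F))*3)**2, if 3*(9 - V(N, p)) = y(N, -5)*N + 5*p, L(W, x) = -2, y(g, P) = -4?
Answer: 1207801/9 ≈ 1.3420e+5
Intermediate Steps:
O(j) = 4*j**2 (O(j) = (2*j)*(2*j) = 4*j**2)
V(N, p) = 9 - 5*p/3 + 4*N/3 (V(N, p) = 9 - (-4*N + 5*p)/3 = 9 + (-5*p/3 + 4*N/3) = 9 - 5*p/3 + 4*N/3)
V(-2, (L(0, 3)*O(F))*3)**2 = (9 - 5*(-8*(-3)**2)*3/3 + (4/3)*(-2))**2 = (9 - 5*(-8*9)*3/3 - 8/3)**2 = (9 - 5*(-2*36)*3/3 - 8/3)**2 = (9 - (-120)*3 - 8/3)**2 = (9 - 5/3*(-216) - 8/3)**2 = (9 + 360 - 8/3)**2 = (1099/3)**2 = 1207801/9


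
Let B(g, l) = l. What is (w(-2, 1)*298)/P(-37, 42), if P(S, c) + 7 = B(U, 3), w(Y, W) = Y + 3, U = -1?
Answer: -149/2 ≈ -74.500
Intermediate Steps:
w(Y, W) = 3 + Y
P(S, c) = -4 (P(S, c) = -7 + 3 = -4)
(w(-2, 1)*298)/P(-37, 42) = ((3 - 2)*298)/(-4) = (1*298)*(-¼) = 298*(-¼) = -149/2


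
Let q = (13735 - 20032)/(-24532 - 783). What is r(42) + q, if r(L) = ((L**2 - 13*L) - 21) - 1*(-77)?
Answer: 32257607/25315 ≈ 1274.2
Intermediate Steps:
q = 6297/25315 (q = -6297/(-25315) = -6297*(-1/25315) = 6297/25315 ≈ 0.24875)
r(L) = 56 + L**2 - 13*L (r(L) = (-21 + L**2 - 13*L) + 77 = 56 + L**2 - 13*L)
r(42) + q = (56 + 42**2 - 13*42) + 6297/25315 = (56 + 1764 - 546) + 6297/25315 = 1274 + 6297/25315 = 32257607/25315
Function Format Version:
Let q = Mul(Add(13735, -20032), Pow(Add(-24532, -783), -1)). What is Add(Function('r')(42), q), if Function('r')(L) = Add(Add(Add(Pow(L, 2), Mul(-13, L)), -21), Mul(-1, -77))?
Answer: Rational(32257607, 25315) ≈ 1274.2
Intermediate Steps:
q = Rational(6297, 25315) (q = Mul(-6297, Pow(-25315, -1)) = Mul(-6297, Rational(-1, 25315)) = Rational(6297, 25315) ≈ 0.24875)
Function('r')(L) = Add(56, Pow(L, 2), Mul(-13, L)) (Function('r')(L) = Add(Add(-21, Pow(L, 2), Mul(-13, L)), 77) = Add(56, Pow(L, 2), Mul(-13, L)))
Add(Function('r')(42), q) = Add(Add(56, Pow(42, 2), Mul(-13, 42)), Rational(6297, 25315)) = Add(Add(56, 1764, -546), Rational(6297, 25315)) = Add(1274, Rational(6297, 25315)) = Rational(32257607, 25315)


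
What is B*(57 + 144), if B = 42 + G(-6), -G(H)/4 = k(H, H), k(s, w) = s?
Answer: 13266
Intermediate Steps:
G(H) = -4*H
B = 66 (B = 42 - 4*(-6) = 42 + 24 = 66)
B*(57 + 144) = 66*(57 + 144) = 66*201 = 13266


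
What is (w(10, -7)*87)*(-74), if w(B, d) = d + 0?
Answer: 45066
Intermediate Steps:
w(B, d) = d
(w(10, -7)*87)*(-74) = -7*87*(-74) = -609*(-74) = 45066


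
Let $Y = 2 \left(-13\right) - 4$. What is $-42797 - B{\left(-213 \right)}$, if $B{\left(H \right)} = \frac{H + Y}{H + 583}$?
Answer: $- \frac{15834647}{370} \approx -42796.0$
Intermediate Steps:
$Y = -30$ ($Y = -26 - 4 = -30$)
$B{\left(H \right)} = \frac{-30 + H}{583 + H}$ ($B{\left(H \right)} = \frac{H - 30}{H + 583} = \frac{-30 + H}{583 + H}$)
$-42797 - B{\left(-213 \right)} = -42797 - \frac{-30 - 213}{583 - 213} = -42797 - \frac{1}{370} \left(-243\right) = -42797 - - \frac{243}{370} = -42797 + \frac{243}{370} = - \frac{15834647}{370}$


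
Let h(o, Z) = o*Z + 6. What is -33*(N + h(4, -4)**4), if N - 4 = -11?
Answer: -329769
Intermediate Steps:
N = -7 (N = 4 - 11 = -7)
h(o, Z) = 6 + Z*o (h(o, Z) = Z*o + 6 = 6 + Z*o)
-33*(N + h(4, -4)**4) = -33*(-7 + (6 - 4*4)**4) = -33*(-7 + (6 - 16)**4) = -33*(-7 + (-10)**4) = -33*(-7 + 10000) = -33*9993 = -329769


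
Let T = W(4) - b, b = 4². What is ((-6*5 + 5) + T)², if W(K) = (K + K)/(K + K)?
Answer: 1600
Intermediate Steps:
W(K) = 1 (W(K) = (2*K)/((2*K)) = (2*K)*(1/(2*K)) = 1)
b = 16
T = -15 (T = 1 - 1*16 = 1 - 16 = -15)
((-6*5 + 5) + T)² = ((-6*5 + 5) - 15)² = ((-30 + 5) - 15)² = (-25 - 15)² = (-40)² = 1600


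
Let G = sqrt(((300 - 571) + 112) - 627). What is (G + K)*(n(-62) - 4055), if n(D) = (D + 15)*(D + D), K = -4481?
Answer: -7944813 + 1773*I*sqrt(786) ≈ -7.9448e+6 + 49707.0*I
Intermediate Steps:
n(D) = 2*D*(15 + D) (n(D) = (15 + D)*(2*D) = 2*D*(15 + D))
G = I*sqrt(786) (G = sqrt((-271 + 112) - 627) = sqrt(-159 - 627) = sqrt(-786) = I*sqrt(786) ≈ 28.036*I)
(G + K)*(n(-62) - 4055) = (I*sqrt(786) - 4481)*(2*(-62)*(15 - 62) - 4055) = (-4481 + I*sqrt(786))*(2*(-62)*(-47) - 4055) = (-4481 + I*sqrt(786))*(5828 - 4055) = (-4481 + I*sqrt(786))*1773 = -7944813 + 1773*I*sqrt(786)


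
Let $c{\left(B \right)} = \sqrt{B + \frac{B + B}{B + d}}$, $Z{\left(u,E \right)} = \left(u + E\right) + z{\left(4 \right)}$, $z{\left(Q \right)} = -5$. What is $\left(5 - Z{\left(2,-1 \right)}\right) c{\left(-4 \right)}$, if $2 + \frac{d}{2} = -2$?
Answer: $3 i \sqrt{30} \approx 16.432 i$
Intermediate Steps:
$d = -8$ ($d = -4 + 2 \left(-2\right) = -4 - 4 = -8$)
$Z{\left(u,E \right)} = -5 + E + u$ ($Z{\left(u,E \right)} = \left(u + E\right) - 5 = \left(E + u\right) - 5 = -5 + E + u$)
$c{\left(B \right)} = \sqrt{B + \frac{2 B}{-8 + B}}$ ($c{\left(B \right)} = \sqrt{B + \frac{B + B}{B - 8}} = \sqrt{B + \frac{2 B}{-8 + B}}$)
$\left(5 - Z{\left(2,-1 \right)}\right) c{\left(-4 \right)} = \left(5 - \left(-5 - 1 + 2\right)\right) \sqrt{- \frac{4 \left(-6 - 4\right)}{-8 - 4}} = \left(5 - -4\right) \sqrt{\left(-4\right) \frac{1}{-12} \left(-10\right)} = \left(5 + 4\right) \sqrt{\left(-4\right) \left(- \frac{1}{12}\right) \left(-10\right)} = 9 \sqrt{- \frac{10}{3}} = 9 \frac{i \sqrt{30}}{3} = 3 i \sqrt{30}$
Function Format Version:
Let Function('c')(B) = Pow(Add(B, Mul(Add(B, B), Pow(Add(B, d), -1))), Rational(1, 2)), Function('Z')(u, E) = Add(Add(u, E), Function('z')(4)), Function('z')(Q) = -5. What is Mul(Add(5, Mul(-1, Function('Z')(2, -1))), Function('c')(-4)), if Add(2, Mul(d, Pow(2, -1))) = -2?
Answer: Mul(3, I, Pow(30, Rational(1, 2))) ≈ Mul(16.432, I)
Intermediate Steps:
d = -8 (d = Add(-4, Mul(2, -2)) = Add(-4, -4) = -8)
Function('Z')(u, E) = Add(-5, E, u) (Function('Z')(u, E) = Add(Add(u, E), -5) = Add(Add(E, u), -5) = Add(-5, E, u))
Function('c')(B) = Pow(Add(B, Mul(2, B, Pow(Add(-8, B), -1))), Rational(1, 2)) (Function('c')(B) = Pow(Add(B, Mul(Add(B, B), Pow(Add(B, -8), -1))), Rational(1, 2)) = Pow(Add(B, Mul(Mul(2, B), Pow(Add(-8, B), -1))), Rational(1, 2)) = Pow(Add(B, Mul(2, B, Pow(Add(-8, B), -1))), Rational(1, 2)))
Mul(Add(5, Mul(-1, Function('Z')(2, -1))), Function('c')(-4)) = Mul(Add(5, Mul(-1, Add(-5, -1, 2))), Pow(Mul(-4, Pow(Add(-8, -4), -1), Add(-6, -4)), Rational(1, 2))) = Mul(Add(5, Mul(-1, -4)), Pow(Mul(-4, Pow(-12, -1), -10), Rational(1, 2))) = Mul(Add(5, 4), Pow(Mul(-4, Rational(-1, 12), -10), Rational(1, 2))) = Mul(9, Pow(Rational(-10, 3), Rational(1, 2))) = Mul(9, Mul(Rational(1, 3), I, Pow(30, Rational(1, 2)))) = Mul(3, I, Pow(30, Rational(1, 2)))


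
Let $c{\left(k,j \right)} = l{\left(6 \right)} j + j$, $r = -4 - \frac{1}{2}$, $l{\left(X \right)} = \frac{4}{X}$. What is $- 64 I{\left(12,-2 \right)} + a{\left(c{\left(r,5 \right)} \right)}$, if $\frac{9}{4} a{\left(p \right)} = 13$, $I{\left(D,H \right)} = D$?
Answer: $- \frac{6860}{9} \approx -762.22$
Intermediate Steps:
$r = - \frac{9}{2}$ ($r = -4 - \frac{1}{2} = - \frac{9}{2} \approx -4.5$)
$c{\left(k,j \right)} = \frac{5 j}{3}$ ($c{\left(k,j \right)} = \frac{4}{6} j + j = 4 \cdot \frac{1}{6} j + j = \frac{2 j}{3} + j = \frac{5 j}{3}$)
$a{\left(p \right)} = \frac{52}{9}$ ($a{\left(p \right)} = \frac{4}{9} \cdot 13 = \frac{52}{9}$)
$- 64 I{\left(12,-2 \right)} + a{\left(c{\left(r,5 \right)} \right)} = \left(-64\right) 12 + \frac{52}{9} = -768 + \frac{52}{9} = - \frac{6860}{9}$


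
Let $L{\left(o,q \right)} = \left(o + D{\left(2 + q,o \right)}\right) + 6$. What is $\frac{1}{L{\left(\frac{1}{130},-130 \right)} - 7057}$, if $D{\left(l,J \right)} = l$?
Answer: $- \frac{130}{933269} \approx -0.0001393$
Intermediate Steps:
$L{\left(o,q \right)} = 8 + o + q$ ($L{\left(o,q \right)} = \left(o + \left(2 + q\right)\right) + 6 = \left(2 + o + q\right) + 6 = 8 + o + q$)
$\frac{1}{L{\left(\frac{1}{130},-130 \right)} - 7057} = \frac{1}{\left(8 + \frac{1}{130} - 130\right) - 7057} = \frac{1}{- \frac{15859}{130} - 7057} = \frac{1}{- \frac{933269}{130}} = - \frac{130}{933269}$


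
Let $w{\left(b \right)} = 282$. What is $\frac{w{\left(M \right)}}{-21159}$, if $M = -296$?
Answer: $- \frac{94}{7053} \approx -0.013328$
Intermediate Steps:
$\frac{w{\left(M \right)}}{-21159} = \frac{282}{-21159} = 282 \left(- \frac{1}{21159}\right) = - \frac{94}{7053}$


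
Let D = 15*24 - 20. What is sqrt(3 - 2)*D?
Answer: 340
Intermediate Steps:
D = 340 (D = 360 - 20 = 340)
sqrt(3 - 2)*D = sqrt(3 - 2)*340 = sqrt(1)*340 = 1*340 = 340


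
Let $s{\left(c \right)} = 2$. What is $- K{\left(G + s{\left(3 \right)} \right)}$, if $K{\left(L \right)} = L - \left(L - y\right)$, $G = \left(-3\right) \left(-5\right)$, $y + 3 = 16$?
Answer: $-13$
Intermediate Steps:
$y = 13$ ($y = -3 + 16 = 13$)
$G = 15$
$K{\left(L \right)} = 13$ ($K{\left(L \right)} = L - \left(-13 + L\right) = 13$)
$- K{\left(G + s{\left(3 \right)} \right)} = \left(-1\right) 13 = -13$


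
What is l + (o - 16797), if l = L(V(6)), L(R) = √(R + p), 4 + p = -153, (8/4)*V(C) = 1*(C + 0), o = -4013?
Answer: -20810 + I*√154 ≈ -20810.0 + 12.41*I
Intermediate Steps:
V(C) = C/2 (V(C) = (1*(C + 0))/2 = (1*C)/2 = C/2)
p = -157 (p = -4 - 153 = -157)
L(R) = √(-157 + R) (L(R) = √(R - 157) = √(-157 + R))
l = I*√154 (l = √(-157 + (½)*6) = √(-157 + 3) = √(-154) = I*√154 ≈ 12.41*I)
l + (o - 16797) = I*√154 + (-4013 - 16797) = I*√154 - 20810 = -20810 + I*√154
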